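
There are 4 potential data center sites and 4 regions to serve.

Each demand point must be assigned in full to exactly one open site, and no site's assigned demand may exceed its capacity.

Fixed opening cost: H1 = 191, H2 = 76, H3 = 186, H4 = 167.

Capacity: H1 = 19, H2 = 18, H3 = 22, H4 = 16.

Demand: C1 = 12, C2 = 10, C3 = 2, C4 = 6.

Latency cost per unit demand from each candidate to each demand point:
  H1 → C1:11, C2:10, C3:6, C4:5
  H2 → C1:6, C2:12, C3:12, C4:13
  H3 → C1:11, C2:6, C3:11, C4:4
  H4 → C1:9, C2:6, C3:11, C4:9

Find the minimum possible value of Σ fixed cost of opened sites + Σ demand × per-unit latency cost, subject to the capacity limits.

440

Open {H2, H3}; cheapest assignment that respects the capacities:
  H2 (cap 18, load 12): C1 — cost 12×6 = 72
  H3 (cap 22, load 18): C2, C3, C4 — cost 10×6 + 2×11 + 6×4 = 106
  Shipping 178, fixed 262 → total 440.
  Any other capacity-feasible assignment to {H2, H3} ships for at least 178.
Compare {H2, H4}: its best feasible assignment gives total 453.
Compare {H1, H2}: its best feasible assignment gives total 481.
Every other set of open sites that can feasibly serve all demand totals ≥ 453 even under its best assignment. Minimum: 440.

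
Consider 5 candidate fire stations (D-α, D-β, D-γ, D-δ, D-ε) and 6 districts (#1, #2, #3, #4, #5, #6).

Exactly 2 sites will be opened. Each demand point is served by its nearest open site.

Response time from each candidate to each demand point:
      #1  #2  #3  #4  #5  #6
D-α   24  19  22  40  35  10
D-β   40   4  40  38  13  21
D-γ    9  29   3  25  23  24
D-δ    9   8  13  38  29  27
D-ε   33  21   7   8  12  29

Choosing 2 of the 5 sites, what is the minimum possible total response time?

Open {D-δ, D-ε}.
  #1→D-δ 9, #2→D-δ 8, #3→D-ε 7, #4→D-ε 8, #5→D-ε 12, #6→D-δ 27  ⇒ total 71.
Compare {D-β, D-γ}: total 75.
Compare {D-γ, D-ε}: total 77.
No size-2 selection does better; minimum is 71.

71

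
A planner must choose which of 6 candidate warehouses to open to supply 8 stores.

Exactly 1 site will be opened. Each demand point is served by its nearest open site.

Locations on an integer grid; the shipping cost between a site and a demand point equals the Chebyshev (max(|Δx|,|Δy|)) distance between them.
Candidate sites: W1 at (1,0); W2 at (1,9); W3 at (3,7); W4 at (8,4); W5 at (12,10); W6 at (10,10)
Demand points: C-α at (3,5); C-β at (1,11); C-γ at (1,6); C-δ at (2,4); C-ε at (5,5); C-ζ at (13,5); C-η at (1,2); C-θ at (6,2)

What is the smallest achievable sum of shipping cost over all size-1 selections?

33

Open {W3}.
  C-α→W3 2, C-β→W3 4, C-γ→W3 2, C-δ→W3 3, C-ε→W3 2, C-ζ→W3 10, C-η→W3 5, C-θ→W3 5  ⇒ total 33.
Compare {W4}: total 42.
Compare {W2}: total 44.
No size-1 selection does better; minimum is 33.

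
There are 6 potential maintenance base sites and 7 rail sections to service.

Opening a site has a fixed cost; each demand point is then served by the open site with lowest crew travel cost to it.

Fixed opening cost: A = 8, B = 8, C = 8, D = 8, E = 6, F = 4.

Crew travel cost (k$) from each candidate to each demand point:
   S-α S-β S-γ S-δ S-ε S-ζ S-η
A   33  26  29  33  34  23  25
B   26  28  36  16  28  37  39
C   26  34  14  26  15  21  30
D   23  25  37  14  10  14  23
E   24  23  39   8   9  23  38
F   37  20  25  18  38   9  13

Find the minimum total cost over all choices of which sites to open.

Open {C, E, F}: assign each demand point to its cheapest open site.
  S-α→E 24, S-β→F 20, S-γ→C 14, S-δ→E 8, S-ε→E 9, S-ζ→F 9, S-η→F 13
  crew travel cost 97, fixed 18 → total 115.
Compare {E, F}: crew travel cost 108 + fixed 10 = 118.
Compare {C, D, E, F}: crew travel cost 96 + fixed 26 = 122.
Compare {C, D, F}: crew travel cost 103 + fixed 20 = 123.
All other subsets cost ≥ 118. Minimum total cost: 115.

115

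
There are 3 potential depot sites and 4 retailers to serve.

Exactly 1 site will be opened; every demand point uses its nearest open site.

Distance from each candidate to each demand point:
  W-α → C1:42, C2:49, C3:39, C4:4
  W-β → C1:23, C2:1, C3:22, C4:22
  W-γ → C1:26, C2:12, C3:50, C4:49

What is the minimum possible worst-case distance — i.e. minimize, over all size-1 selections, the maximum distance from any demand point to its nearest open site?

Open {W-β}.
  Farthest demand point is C1 at distance 23 (to W-β); all others are ≤ 23.
With {W-α} the worst case is 49.
With {W-γ} the worst case is 50.
No size-1 selection achieves below 23.

23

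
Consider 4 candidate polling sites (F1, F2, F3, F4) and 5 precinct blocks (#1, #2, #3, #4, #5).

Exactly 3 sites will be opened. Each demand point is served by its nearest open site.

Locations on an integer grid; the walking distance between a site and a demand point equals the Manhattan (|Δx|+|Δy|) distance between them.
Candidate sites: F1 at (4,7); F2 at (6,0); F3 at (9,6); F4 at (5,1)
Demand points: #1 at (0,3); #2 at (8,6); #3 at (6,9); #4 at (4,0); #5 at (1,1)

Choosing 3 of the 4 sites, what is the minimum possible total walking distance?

Open {F1, F3, F4}.
  #1→F4 7, #2→F3 1, #3→F1 4, #4→F4 2, #5→F4 4  ⇒ total 18.
Compare {F2, F3, F4}: total 20.
Compare {F1, F2, F3}: total 21.
No size-3 selection does better; minimum is 18.

18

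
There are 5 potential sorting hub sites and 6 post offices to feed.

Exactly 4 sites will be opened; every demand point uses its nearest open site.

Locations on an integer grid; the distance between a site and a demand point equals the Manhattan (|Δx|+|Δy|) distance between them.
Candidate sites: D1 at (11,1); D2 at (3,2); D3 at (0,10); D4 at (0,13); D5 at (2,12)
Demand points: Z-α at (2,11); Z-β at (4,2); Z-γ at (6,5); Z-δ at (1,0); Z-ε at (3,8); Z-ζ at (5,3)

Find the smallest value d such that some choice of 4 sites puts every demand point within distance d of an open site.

Open {D1, D2, D3, D4}.
  Farthest demand point is Z-γ at distance 6 (to D2); all others are ≤ 6.
With {D1, D2, D3, D5} the worst case is 6.
With {D1, D2, D4, D5} the worst case is 6.
No size-4 selection achieves below 6.

6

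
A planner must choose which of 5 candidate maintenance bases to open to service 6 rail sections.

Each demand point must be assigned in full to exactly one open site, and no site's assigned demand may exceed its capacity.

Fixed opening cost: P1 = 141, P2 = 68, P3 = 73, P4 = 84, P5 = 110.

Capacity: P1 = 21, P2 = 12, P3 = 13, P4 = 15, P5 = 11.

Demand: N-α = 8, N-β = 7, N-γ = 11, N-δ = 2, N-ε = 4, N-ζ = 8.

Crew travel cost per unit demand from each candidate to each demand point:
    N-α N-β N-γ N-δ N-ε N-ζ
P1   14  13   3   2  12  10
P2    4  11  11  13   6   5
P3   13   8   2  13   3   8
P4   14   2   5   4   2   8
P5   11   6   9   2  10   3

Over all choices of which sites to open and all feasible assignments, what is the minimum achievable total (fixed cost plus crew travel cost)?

407

Open {P2, P3, P4}; cheapest assignment that respects the capacities:
  P2 (cap 12, load 12): N-α, N-ε — cost 8×4 + 4×6 = 56
  P3 (cap 13, load 13): N-γ, N-δ — cost 11×2 + 2×13 = 48
  P4 (cap 15, load 15): N-β, N-ζ — cost 7×2 + 8×8 = 78
  Shipping 182, fixed 225 → total 407.
  Any other capacity-feasible assignment to {P2, P3, P4} ships for at least 182.
Compare {P2, P3, P4, P5}: its best feasible assignment gives total 439.
Compare {P1, P2, P4}: its best feasible assignment gives total 464.
Every other set of open sites that can feasibly serve all demand totals ≥ 439 even under its best assignment. Minimum: 407.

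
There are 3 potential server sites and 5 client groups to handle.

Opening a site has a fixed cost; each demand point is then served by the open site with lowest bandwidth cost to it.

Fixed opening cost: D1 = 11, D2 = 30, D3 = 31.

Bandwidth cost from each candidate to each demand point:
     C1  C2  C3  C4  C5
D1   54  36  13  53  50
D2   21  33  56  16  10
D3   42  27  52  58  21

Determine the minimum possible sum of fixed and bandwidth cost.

Open {D1, D2}: assign each demand point to its cheapest open site.
  C1→D2 21, C2→D2 33, C3→D1 13, C4→D2 16, C5→D2 10
  bandwidth cost 93, fixed 41 → total 134.
Compare {D1, D2, D3}: bandwidth cost 87 + fixed 72 = 159.
Compare {D2}: bandwidth cost 136 + fixed 30 = 166.
Compare {D2, D3}: bandwidth cost 126 + fixed 61 = 187.
All other subsets cost ≥ 159. Minimum total cost: 134.

134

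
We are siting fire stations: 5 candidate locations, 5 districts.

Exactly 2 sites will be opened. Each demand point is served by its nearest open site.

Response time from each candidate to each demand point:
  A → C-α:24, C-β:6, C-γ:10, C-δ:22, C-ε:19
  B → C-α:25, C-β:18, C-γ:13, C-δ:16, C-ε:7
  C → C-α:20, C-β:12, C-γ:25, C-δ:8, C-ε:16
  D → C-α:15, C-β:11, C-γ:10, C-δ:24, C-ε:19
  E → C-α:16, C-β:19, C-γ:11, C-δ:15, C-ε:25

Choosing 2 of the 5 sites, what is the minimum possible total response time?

Open {B, D}.
  C-α→D 15, C-β→D 11, C-γ→D 10, C-δ→B 16, C-ε→B 7  ⇒ total 59.
Compare {A, C}: total 60.
Compare {B, C}: total 60.
No size-2 selection does better; minimum is 59.

59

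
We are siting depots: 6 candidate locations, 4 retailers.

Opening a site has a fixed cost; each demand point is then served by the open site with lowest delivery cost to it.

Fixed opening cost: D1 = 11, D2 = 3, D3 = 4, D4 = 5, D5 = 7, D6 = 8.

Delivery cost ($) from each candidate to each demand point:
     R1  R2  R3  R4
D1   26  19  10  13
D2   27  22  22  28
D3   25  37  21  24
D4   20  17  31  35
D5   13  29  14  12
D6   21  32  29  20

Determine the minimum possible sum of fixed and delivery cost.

Open {D4, D5}: assign each demand point to its cheapest open site.
  R1→D5 13, R2→D4 17, R3→D5 14, R4→D5 12
  delivery cost 56, fixed 12 → total 68.
Compare {D2, D5}: delivery cost 61 + fixed 10 = 71.
Compare {D2, D4, D5}: delivery cost 56 + fixed 15 = 71.
Compare {D1, D5}: delivery cost 54 + fixed 18 = 72.
All other subsets cost ≥ 71. Minimum total cost: 68.

68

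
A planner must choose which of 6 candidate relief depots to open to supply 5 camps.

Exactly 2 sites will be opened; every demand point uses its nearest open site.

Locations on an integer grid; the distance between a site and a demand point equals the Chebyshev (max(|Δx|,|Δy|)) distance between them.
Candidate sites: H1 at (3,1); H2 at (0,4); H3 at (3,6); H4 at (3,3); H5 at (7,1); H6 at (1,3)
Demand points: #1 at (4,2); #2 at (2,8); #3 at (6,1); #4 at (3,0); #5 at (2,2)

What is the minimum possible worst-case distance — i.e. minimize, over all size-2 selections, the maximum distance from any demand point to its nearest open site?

3

Open {H1, H3}.
  Farthest demand point is #3 at distance 3 (to H1); all others are ≤ 3.
With {H3, H4} the worst case is 3.
With {H1, H2} the worst case is 4.
No size-2 selection achieves below 3.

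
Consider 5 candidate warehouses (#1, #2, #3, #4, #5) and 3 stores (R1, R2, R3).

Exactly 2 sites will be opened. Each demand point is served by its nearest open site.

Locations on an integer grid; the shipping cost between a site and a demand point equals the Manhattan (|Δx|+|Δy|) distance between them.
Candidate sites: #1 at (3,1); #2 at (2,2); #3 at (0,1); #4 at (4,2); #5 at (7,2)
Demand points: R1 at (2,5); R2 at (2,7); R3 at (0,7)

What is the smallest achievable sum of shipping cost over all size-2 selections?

14

Open {#2, #3}.
  R1→#2 3, R2→#2 5, R3→#3 6  ⇒ total 14.
Compare {#1, #2}: total 15.
Compare {#2, #4}: total 15.
No size-2 selection does better; minimum is 14.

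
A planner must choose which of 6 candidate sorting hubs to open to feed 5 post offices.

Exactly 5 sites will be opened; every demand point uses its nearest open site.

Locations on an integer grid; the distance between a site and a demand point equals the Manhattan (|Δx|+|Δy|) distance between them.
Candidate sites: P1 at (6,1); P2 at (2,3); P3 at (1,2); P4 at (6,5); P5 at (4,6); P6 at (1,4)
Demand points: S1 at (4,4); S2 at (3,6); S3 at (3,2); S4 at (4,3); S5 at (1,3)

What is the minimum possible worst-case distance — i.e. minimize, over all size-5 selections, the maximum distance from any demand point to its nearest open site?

Open {P1, P2, P3, P4, P5}.
  Farthest demand point is S1 at distance 2 (to P5); all others are ≤ 2.
With {P1, P2, P3, P5, P6} the worst case is 2.
With {P1, P2, P4, P5, P6} the worst case is 2.
No size-5 selection achieves below 2.

2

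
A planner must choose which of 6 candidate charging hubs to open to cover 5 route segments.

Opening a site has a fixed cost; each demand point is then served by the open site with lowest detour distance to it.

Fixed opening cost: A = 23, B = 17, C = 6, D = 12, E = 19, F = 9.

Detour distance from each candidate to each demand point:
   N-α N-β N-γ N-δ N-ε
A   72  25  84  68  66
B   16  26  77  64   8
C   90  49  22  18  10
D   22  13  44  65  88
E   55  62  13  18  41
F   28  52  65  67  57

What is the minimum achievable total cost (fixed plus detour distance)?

Open {C, D}: assign each demand point to its cheapest open site.
  N-α→D 22, N-β→D 13, N-γ→C 22, N-δ→C 18, N-ε→C 10
  detour distance 85, fixed 18 → total 103.
Compare {B, C, D}: detour distance 77 + fixed 35 = 112.
Compare {C, D, F}: detour distance 85 + fixed 27 = 112.
Compare {B, C}: detour distance 90 + fixed 23 = 113.
All other subsets cost ≥ 112. Minimum total cost: 103.

103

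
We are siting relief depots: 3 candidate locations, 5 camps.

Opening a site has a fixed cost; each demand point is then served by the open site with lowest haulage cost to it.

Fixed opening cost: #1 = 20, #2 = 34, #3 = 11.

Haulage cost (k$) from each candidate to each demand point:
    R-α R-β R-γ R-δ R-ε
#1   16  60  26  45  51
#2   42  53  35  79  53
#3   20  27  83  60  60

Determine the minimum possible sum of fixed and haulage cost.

196

Open {#1, #3}: assign each demand point to its cheapest open site.
  R-α→#1 16, R-β→#3 27, R-γ→#1 26, R-δ→#1 45, R-ε→#1 51
  haulage cost 165, fixed 31 → total 196.
Compare {#1}: haulage cost 198 + fixed 20 = 218.
Compare {#1, #2, #3}: haulage cost 165 + fixed 65 = 230.
Compare {#2, #3}: haulage cost 195 + fixed 45 = 240.
All other subsets cost ≥ 218. Minimum total cost: 196.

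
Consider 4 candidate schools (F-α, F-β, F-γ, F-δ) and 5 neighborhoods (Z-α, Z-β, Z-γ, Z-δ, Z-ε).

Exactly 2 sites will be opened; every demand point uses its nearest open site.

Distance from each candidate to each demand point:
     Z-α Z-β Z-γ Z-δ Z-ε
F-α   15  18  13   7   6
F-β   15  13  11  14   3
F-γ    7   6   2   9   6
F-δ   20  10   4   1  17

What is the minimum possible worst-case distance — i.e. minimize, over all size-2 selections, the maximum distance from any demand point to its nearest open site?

7

Open {F-α, F-γ}.
  Farthest demand point is Z-α at distance 7 (to F-γ); all others are ≤ 7.
With {F-γ, F-δ} the worst case is 7.
With {F-β, F-γ} the worst case is 9.
No size-2 selection achieves below 7.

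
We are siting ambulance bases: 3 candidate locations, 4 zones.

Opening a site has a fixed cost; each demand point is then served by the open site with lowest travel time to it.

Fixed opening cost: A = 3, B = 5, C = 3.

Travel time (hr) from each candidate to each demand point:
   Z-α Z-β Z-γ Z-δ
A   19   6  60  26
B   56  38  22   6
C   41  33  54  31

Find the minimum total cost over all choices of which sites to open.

61

Open {A, B}: assign each demand point to its cheapest open site.
  Z-α→A 19, Z-β→A 6, Z-γ→B 22, Z-δ→B 6
  travel time 53, fixed 8 → total 61.
Compare {A, B, C}: travel time 53 + fixed 11 = 64.
Compare {B, C}: travel time 102 + fixed 8 = 110.
Compare {A, C}: travel time 105 + fixed 6 = 111.
All other subsets cost ≥ 64. Minimum total cost: 61.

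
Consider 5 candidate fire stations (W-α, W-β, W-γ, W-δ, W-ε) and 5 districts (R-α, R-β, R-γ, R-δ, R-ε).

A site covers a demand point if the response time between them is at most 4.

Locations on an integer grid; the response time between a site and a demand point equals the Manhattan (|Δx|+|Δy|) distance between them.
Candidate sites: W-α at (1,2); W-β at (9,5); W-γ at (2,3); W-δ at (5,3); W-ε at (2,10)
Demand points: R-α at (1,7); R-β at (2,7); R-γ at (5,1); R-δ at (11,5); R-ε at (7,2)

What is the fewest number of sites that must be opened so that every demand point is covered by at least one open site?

Coverage sets (demand points within 4 of each site):
  W-α: {}
  W-β: {R-δ}
  W-γ: {R-β}
  W-δ: {R-γ, R-ε}
  W-ε: {R-α, R-β}
No 2 sites suffice: every size-2 union leaves at least one demand point uncovered.
But {W-β, W-δ, W-ε} covers everything, so the minimum is 3.

3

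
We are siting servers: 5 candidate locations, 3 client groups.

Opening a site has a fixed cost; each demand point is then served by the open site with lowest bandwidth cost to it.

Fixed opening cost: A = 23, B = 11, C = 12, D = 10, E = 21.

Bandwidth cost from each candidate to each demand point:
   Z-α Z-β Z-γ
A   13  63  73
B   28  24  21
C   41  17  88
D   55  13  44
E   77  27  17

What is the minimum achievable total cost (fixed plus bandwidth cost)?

83

Open {B, D}: assign each demand point to its cheapest open site.
  Z-α→B 28, Z-β→D 13, Z-γ→B 21
  bandwidth cost 62, fixed 21 → total 83.
Compare {B}: bandwidth cost 73 + fixed 11 = 84.
Compare {B, C}: bandwidth cost 66 + fixed 23 = 89.
Compare {A, B, D}: bandwidth cost 47 + fixed 44 = 91.
All other subsets cost ≥ 84. Minimum total cost: 83.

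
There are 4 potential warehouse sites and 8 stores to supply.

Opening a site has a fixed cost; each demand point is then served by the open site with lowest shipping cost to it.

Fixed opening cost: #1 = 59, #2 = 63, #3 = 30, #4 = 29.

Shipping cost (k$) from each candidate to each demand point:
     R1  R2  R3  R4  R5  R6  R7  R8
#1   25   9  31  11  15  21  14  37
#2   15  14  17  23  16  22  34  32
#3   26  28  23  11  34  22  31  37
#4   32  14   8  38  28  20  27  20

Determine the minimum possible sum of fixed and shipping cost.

210

Open {#1, #4}: assign each demand point to its cheapest open site.
  R1→#1 25, R2→#1 9, R3→#4 8, R4→#1 11, R5→#1 15, R6→#4 20, R7→#1 14, R8→#4 20
  shipping cost 122, fixed 88 → total 210.
Compare {#3, #4}: shipping cost 154 + fixed 59 = 213.
Compare {#4}: shipping cost 187 + fixed 29 = 216.
Compare {#1}: shipping cost 163 + fixed 59 = 222.
All other subsets cost ≥ 213. Minimum total cost: 210.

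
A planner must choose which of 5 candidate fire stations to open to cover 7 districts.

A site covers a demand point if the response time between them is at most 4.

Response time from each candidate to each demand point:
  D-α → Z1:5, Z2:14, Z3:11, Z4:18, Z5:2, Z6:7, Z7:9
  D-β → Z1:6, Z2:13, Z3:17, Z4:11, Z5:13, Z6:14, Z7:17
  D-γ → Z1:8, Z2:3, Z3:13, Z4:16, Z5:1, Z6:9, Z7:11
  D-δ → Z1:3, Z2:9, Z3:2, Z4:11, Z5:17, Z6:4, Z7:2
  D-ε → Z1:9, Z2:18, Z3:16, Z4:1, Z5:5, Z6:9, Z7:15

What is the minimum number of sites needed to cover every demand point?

Coverage sets (demand points within 4 of each site):
  D-α: {Z5}
  D-β: {}
  D-γ: {Z2, Z5}
  D-δ: {Z1, Z3, Z6, Z7}
  D-ε: {Z4}
No 2 sites suffice: every size-2 union leaves at least one demand point uncovered.
But {D-γ, D-δ, D-ε} covers everything, so the minimum is 3.

3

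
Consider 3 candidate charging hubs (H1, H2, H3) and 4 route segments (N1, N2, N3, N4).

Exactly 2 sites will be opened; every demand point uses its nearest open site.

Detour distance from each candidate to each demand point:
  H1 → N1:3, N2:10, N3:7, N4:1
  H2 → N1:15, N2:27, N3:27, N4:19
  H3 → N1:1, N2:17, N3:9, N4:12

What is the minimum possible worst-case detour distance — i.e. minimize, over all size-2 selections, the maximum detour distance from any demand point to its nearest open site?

Open {H1, H2}.
  Farthest demand point is N2 at detour distance 10 (to H1); all others are ≤ 10.
With {H1, H3} the worst case is 10.
With {H2, H3} the worst case is 17.
No size-2 selection achieves below 10.

10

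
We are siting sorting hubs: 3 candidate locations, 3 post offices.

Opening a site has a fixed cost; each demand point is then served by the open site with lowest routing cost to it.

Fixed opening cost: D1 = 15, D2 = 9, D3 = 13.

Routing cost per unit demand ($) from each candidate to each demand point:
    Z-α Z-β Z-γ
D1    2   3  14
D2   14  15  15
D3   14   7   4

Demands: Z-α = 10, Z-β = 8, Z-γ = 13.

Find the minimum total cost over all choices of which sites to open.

124

Open {D1, D3}: assign each demand point to its cheapest open site.
  Z-α→D1 10×2=20, Z-β→D1 8×3=24, Z-γ→D3 13×4=52
  routing cost 96, fixed 28 → total 124.
Compare {D1, D2, D3}: routing cost 96 + fixed 37 = 133.
Compare {D1}: routing cost 226 + fixed 15 = 241.
Compare {D1, D2}: routing cost 226 + fixed 24 = 250.
All other subsets cost ≥ 133. Minimum total cost: 124.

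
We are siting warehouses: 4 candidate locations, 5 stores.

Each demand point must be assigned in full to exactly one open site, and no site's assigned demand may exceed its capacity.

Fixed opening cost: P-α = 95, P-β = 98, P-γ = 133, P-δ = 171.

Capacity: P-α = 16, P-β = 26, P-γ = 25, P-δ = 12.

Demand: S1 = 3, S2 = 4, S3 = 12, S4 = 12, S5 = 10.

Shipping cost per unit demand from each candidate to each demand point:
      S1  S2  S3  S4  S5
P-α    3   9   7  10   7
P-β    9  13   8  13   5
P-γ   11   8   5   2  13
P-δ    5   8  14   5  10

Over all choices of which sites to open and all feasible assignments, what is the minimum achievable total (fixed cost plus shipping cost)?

444

Open {P-β, P-γ}; cheapest assignment that respects the capacities:
  P-β (cap 26, load 17): S1, S2, S5 — cost 3×9 + 4×13 + 10×5 = 129
  P-γ (cap 25, load 24): S3, S4 — cost 12×5 + 12×2 = 84
  Shipping 213, fixed 231 → total 444.
  Any other capacity-feasible assignment to {P-β, P-γ} ships for at least 213.
Compare {P-α, P-β, P-γ}: its best feasible assignment gives total 505.
Compare {P-α, P-β}: its best feasible assignment gives total 520.
Every other set of open sites that can feasibly serve all demand totals ≥ 505 even under its best assignment. Minimum: 444.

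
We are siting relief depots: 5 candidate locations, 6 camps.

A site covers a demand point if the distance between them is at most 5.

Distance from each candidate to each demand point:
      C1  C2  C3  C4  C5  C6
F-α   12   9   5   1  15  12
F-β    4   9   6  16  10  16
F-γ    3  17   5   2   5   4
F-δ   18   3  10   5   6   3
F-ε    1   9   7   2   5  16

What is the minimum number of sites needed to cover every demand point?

Coverage sets (demand points within 5 of each site):
  F-α: {C3, C4}
  F-β: {C1}
  F-γ: {C1, C3, C4, C5, C6}
  F-δ: {C2, C4, C6}
  F-ε: {C1, C4, C5}
No single site covers all 6 demand points.
But {F-γ, F-δ} covers everything, so the minimum is 2.

2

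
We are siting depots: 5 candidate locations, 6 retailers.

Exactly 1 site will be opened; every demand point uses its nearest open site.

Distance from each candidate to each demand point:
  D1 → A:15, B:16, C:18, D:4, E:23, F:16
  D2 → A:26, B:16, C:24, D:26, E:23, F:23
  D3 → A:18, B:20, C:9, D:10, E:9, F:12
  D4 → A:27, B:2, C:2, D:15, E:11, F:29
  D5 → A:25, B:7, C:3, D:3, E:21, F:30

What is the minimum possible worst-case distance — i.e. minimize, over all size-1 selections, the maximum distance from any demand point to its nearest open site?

20

Open {D3}.
  Farthest demand point is B at distance 20 (to D3); all others are ≤ 20.
With {D1} the worst case is 23.
With {D2} the worst case is 26.
No size-1 selection achieves below 20.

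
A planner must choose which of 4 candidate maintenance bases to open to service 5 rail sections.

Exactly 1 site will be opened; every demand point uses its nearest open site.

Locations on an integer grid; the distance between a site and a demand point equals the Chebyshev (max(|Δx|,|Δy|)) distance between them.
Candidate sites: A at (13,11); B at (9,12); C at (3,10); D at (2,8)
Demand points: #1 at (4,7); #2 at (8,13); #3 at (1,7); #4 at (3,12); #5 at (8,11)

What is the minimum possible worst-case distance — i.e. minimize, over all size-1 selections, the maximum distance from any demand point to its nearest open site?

Open {C}.
  Farthest demand point is #2 at distance 5 (to C); all others are ≤ 5.
With {D} the worst case is 6.
With {B} the worst case is 8.
No size-1 selection achieves below 5.

5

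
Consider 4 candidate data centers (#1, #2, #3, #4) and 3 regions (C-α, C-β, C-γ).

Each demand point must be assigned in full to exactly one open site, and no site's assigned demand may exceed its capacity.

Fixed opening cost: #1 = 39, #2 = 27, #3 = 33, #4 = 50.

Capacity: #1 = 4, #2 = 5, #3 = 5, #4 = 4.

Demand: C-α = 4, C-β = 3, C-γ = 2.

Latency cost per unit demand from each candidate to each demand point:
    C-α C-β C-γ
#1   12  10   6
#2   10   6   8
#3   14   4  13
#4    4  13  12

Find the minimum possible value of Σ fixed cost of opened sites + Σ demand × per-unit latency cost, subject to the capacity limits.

Open {#2, #4}; cheapest assignment that respects the capacities:
  #2 (cap 5, load 5): C-β, C-γ — cost 3×6 + 2×8 = 34
  #4 (cap 4, load 4): C-α — cost 4×4 = 16
  Shipping 50, fixed 77 → total 127.
  Any other capacity-feasible assignment to {#2, #4} ships for at least 50.
Compare {#3, #4}: its best feasible assignment gives total 137.
Compare {#2, #3}: its best feasible assignment gives total 138.
Every other set of open sites that can feasibly serve all demand totals ≥ 137 even under its best assignment. Minimum: 127.

127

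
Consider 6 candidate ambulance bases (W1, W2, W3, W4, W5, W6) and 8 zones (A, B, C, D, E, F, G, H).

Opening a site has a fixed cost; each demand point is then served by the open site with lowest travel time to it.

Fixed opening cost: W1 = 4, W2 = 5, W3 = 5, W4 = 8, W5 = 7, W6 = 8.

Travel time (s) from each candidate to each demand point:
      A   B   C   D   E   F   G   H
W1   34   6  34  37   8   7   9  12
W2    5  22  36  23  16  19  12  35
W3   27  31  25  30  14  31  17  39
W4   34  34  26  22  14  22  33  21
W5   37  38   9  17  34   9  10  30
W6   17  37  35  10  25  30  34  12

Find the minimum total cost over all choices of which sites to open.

89

Open {W1, W2, W5}: assign each demand point to its cheapest open site.
  A→W2 5, B→W1 6, C→W5 9, D→W5 17, E→W1 8, F→W1 7, G→W1 9, H→W1 12
  travel time 73, fixed 16 → total 89.
Compare {W1, W2, W5, W6}: travel time 66 + fixed 24 = 90.
Compare {W1, W2, W3, W5}: travel time 73 + fixed 21 = 94.
Compare {W1, W2, W3, W5, W6}: travel time 66 + fixed 29 = 95.
All other subsets cost ≥ 90. Minimum total cost: 89.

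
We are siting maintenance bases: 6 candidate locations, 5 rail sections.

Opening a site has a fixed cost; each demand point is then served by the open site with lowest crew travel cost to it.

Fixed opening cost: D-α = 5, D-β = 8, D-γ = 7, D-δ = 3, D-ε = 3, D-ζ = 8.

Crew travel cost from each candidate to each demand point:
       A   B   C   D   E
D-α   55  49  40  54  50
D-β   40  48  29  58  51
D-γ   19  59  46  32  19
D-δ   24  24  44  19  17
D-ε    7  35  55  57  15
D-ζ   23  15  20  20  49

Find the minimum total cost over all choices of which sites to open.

Open {D-ε, D-ζ}: assign each demand point to its cheapest open site.
  A→D-ε 7, B→D-ζ 15, C→D-ζ 20, D→D-ζ 20, E→D-ε 15
  crew travel cost 77, fixed 11 → total 88.
Compare {D-δ, D-ε, D-ζ}: crew travel cost 76 + fixed 14 = 90.
Compare {D-α, D-ε, D-ζ}: crew travel cost 77 + fixed 16 = 93.
Compare {D-γ, D-ε, D-ζ}: crew travel cost 77 + fixed 18 = 95.
All other subsets cost ≥ 90. Minimum total cost: 88.

88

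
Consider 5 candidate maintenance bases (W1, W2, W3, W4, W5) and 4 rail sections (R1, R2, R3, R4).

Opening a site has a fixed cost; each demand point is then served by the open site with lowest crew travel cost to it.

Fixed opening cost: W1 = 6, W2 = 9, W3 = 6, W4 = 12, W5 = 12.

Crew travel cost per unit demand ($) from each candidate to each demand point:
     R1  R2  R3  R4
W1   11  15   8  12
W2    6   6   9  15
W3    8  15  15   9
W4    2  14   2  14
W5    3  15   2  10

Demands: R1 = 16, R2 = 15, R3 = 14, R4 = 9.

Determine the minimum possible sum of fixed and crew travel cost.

Open {W2, W3, W4}: assign each demand point to its cheapest open site.
  R1→W4 16×2=32, R2→W2 15×6=90, R3→W4 14×2=28, R4→W3 9×9=81
  crew travel cost 231, fixed 27 → total 258.
Compare {W1, W2, W3, W4}: crew travel cost 231 + fixed 33 = 264.
Compare {W2, W3, W4, W5}: crew travel cost 231 + fixed 39 = 270.
Compare {W2, W4, W5}: crew travel cost 240 + fixed 33 = 273.
All other subsets cost ≥ 264. Minimum total cost: 258.

258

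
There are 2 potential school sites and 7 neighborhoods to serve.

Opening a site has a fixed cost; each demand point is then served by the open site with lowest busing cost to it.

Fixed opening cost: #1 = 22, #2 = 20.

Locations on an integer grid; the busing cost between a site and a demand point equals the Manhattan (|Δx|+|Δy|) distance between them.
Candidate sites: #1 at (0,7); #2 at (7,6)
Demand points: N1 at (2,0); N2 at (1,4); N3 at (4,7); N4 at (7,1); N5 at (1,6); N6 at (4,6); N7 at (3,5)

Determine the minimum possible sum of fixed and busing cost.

Open {#2}: assign each demand point to its cheapest open site.
  N1→#2 11, N2→#2 8, N3→#2 4, N4→#2 5, N5→#2 6, N6→#2 3, N7→#2 5
  busing cost 42, fixed 20 → total 62.
Compare {#1}: busing cost 42 + fixed 22 = 64.
Compare {#1, #2}: busing cost 32 + fixed 42 = 74.

62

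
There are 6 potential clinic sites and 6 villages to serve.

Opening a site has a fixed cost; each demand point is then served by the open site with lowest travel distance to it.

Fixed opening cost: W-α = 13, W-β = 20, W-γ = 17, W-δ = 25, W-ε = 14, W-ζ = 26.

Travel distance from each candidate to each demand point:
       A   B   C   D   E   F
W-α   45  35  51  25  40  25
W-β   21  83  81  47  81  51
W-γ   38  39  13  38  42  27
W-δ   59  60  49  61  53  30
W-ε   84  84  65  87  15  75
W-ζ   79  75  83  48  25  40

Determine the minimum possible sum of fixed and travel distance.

195

Open {W-α, W-γ, W-ε}: assign each demand point to its cheapest open site.
  A→W-γ 38, B→W-α 35, C→W-γ 13, D→W-α 25, E→W-ε 15, F→W-α 25
  travel distance 151, fixed 44 → total 195.
Compare {W-α, W-β, W-γ, W-ε}: travel distance 134 + fixed 64 = 198.
Compare {W-γ, W-ε}: travel distance 170 + fixed 31 = 201.
Compare {W-β, W-γ, W-ε}: travel distance 153 + fixed 51 = 204.
All other subsets cost ≥ 198. Minimum total cost: 195.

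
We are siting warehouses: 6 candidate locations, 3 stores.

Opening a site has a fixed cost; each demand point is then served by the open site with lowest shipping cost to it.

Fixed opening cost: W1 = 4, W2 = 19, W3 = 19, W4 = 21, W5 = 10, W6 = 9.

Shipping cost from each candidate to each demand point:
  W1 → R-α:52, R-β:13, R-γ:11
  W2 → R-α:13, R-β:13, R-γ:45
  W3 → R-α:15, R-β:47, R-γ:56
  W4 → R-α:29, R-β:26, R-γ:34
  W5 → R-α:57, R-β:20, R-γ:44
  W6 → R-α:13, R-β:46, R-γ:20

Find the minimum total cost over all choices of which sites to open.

50

Open {W1, W6}: assign each demand point to its cheapest open site.
  R-α→W6 13, R-β→W1 13, R-γ→W1 11
  shipping cost 37, fixed 13 → total 50.
Compare {W1, W2}: shipping cost 37 + fixed 23 = 60.
Compare {W1, W5, W6}: shipping cost 37 + fixed 23 = 60.
Compare {W1, W3}: shipping cost 39 + fixed 23 = 62.
All other subsets cost ≥ 60. Minimum total cost: 50.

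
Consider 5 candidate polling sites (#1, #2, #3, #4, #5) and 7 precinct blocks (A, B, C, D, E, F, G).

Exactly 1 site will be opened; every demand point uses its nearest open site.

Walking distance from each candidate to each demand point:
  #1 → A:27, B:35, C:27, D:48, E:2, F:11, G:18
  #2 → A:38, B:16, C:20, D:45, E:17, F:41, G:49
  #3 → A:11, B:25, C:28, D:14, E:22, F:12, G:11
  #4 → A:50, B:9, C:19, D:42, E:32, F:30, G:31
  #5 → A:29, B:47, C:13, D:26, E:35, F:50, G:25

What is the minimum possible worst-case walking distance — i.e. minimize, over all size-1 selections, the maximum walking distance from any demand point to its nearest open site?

28

Open {#3}.
  Farthest demand point is C at walking distance 28 (to #3); all others are ≤ 28.
With {#1} the worst case is 48.
With {#2} the worst case is 49.
No size-1 selection achieves below 28.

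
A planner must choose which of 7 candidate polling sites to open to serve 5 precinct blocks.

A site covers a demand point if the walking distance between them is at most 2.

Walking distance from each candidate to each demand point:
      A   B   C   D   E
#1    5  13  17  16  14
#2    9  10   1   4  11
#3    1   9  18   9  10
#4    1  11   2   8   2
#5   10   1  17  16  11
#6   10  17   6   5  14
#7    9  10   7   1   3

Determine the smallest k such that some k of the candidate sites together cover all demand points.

Coverage sets (demand points within 2 of each site):
  #1: {}
  #2: {C}
  #3: {A}
  #4: {A, C, E}
  #5: {B}
  #6: {}
  #7: {D}
No 2 sites suffice: every size-2 union leaves at least one demand point uncovered.
But {#4, #5, #7} covers everything, so the minimum is 3.

3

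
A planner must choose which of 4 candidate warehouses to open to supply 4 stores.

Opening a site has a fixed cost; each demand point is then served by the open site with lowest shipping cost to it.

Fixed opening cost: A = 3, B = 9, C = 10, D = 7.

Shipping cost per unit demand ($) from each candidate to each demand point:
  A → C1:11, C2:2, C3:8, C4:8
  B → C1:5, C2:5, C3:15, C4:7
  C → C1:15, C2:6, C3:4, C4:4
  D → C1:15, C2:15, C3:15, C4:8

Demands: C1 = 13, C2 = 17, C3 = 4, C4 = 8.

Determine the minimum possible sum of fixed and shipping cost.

169

Open {A, B, C}: assign each demand point to its cheapest open site.
  C1→B 13×5=65, C2→A 17×2=34, C3→C 4×4=16, C4→C 8×4=32
  shipping cost 147, fixed 22 → total 169.
Compare {A, B, C, D}: shipping cost 147 + fixed 29 = 176.
Compare {A, B}: shipping cost 187 + fixed 12 = 199.
Compare {A, B, D}: shipping cost 187 + fixed 19 = 206.
All other subsets cost ≥ 176. Minimum total cost: 169.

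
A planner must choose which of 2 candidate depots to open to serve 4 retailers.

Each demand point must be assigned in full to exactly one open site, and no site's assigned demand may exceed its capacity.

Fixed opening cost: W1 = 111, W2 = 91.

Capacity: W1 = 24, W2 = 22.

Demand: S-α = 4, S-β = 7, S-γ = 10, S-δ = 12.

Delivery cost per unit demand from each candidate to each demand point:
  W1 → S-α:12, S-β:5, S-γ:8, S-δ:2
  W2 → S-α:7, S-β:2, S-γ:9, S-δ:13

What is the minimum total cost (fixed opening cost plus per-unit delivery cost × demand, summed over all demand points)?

348

Open {W1, W2}; cheapest assignment that respects the capacities:
  W1 (cap 24, load 22): S-γ, S-δ — cost 10×8 + 12×2 = 104
  W2 (cap 22, load 11): S-α, S-β — cost 4×7 + 7×2 = 42
  Shipping 146, fixed 202 → total 348.
  Any other capacity-feasible assignment to {W1, W2} ships for at least 146.
Total demand is 33 and no other set of sites has combined capacity ≥ 33, so {W1, W2} is the only feasible choice of open sites. Minimum: 348.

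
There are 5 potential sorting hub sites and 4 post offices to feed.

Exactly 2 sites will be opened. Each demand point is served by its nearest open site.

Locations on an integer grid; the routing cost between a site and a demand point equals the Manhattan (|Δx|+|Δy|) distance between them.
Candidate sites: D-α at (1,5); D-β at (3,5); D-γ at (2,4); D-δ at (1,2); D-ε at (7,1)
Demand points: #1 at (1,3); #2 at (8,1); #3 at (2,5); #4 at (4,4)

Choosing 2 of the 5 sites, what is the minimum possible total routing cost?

Open {D-γ, D-ε}.
  #1→D-γ 2, #2→D-ε 1, #3→D-γ 1, #4→D-γ 2  ⇒ total 6.
Compare {D-α, D-ε}: total 8.
Compare {D-β, D-ε}: total 8.
No size-2 selection does better; minimum is 6.

6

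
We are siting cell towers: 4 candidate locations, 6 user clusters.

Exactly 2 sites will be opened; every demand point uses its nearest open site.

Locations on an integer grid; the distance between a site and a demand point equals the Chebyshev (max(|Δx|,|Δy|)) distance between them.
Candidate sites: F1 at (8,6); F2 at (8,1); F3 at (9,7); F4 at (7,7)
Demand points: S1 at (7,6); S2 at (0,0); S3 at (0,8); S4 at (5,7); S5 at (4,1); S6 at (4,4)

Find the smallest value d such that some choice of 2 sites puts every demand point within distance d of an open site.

Open {F1, F4}.
  Farthest demand point is S2 at distance 7 (to F4); all others are ≤ 7.
With {F2, F4} the worst case is 7.
With {F3, F4} the worst case is 7.
No size-2 selection achieves below 7.

7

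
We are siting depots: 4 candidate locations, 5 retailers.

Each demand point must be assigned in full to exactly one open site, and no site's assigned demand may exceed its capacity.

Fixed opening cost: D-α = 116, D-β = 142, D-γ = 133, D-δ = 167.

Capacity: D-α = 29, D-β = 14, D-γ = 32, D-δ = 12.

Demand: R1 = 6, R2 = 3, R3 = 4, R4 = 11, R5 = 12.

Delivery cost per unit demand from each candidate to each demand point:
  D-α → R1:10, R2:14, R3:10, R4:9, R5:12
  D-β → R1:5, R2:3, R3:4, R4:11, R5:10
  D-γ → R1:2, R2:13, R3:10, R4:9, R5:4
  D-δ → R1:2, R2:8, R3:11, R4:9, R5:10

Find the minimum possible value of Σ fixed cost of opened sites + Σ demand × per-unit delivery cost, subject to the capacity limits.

Open {D-β, D-γ}; cheapest assignment that respects the capacities:
  D-β (cap 14, load 7): R2, R3 — cost 3×3 + 4×4 = 25
  D-γ (cap 32, load 29): R1, R4, R5 — cost 6×2 + 11×9 + 12×4 = 159
  Shipping 184, fixed 275 → total 459.
  Any other capacity-feasible assignment to {D-β, D-γ} ships for at least 184.
Compare {D-α, D-γ}: its best feasible assignment gives total 487.
Compare {D-γ, D-δ}: its best feasible assignment gives total 523.
Every other set of open sites that can feasibly serve all demand totals ≥ 487 even under its best assignment. Minimum: 459.

459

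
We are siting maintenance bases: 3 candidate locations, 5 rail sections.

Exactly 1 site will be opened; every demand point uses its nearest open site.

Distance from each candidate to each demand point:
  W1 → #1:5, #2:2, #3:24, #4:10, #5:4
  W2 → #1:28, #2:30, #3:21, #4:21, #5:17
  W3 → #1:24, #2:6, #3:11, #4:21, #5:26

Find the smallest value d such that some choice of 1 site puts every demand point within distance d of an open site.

24

Open {W1}.
  Farthest demand point is #3 at distance 24 (to W1); all others are ≤ 24.
With {W3} the worst case is 26.
With {W2} the worst case is 30.
No size-1 selection achieves below 24.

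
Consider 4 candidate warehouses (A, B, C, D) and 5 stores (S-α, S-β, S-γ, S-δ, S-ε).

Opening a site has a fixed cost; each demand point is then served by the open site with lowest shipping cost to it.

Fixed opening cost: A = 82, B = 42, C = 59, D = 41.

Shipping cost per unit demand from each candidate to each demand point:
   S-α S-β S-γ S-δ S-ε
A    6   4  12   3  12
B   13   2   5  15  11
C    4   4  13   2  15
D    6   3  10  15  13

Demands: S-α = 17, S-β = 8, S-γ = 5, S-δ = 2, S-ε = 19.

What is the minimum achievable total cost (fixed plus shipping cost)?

423

Open {B, C}: assign each demand point to its cheapest open site.
  S-α→C 17×4=68, S-β→B 8×2=16, S-γ→B 5×5=25, S-δ→C 2×2=4, S-ε→B 19×11=209
  shipping cost 322, fixed 101 → total 423.
Compare {B, C, D}: shipping cost 322 + fixed 142 = 464.
Compare {B, D}: shipping cost 382 + fixed 83 = 465.
Compare {A, B}: shipping cost 358 + fixed 124 = 482.
All other subsets cost ≥ 464. Minimum total cost: 423.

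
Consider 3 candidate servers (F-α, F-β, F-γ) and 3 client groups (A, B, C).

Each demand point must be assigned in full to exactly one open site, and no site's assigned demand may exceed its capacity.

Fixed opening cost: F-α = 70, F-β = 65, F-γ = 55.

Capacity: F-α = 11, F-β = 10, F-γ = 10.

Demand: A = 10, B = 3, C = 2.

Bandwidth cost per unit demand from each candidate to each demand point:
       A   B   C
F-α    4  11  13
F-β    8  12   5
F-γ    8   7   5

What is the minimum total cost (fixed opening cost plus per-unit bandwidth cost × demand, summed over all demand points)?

Open {F-α, F-γ}; cheapest assignment that respects the capacities:
  F-α (cap 11, load 10): A — cost 10×4 = 40
  F-γ (cap 10, load 5): B, C — cost 3×7 + 2×5 = 31
  Shipping 71, fixed 125 → total 196.
  Any other capacity-feasible assignment to {F-α, F-γ} ships for at least 71.
Compare {F-α, F-β}: its best feasible assignment gives total 221.
Compare {F-β, F-γ}: its best feasible assignment gives total 231.
Every other set of open sites that can feasibly serve all demand totals ≥ 221 even under its best assignment. Minimum: 196.

196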